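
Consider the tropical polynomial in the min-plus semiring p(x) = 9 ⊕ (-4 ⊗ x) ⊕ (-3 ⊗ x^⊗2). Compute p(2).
p(2) = -2

A tropical monomial a ⊗ x^⊗i evaluates to a + i · x. Evaluating each term at x = 2:
  Term 0 contributes 9 + 0 · 2 = 9
  Term 1 contributes -4 + 1 · 2 = -2
  Term 2 contributes -3 + 2 · 2 = 1
p(2) = ⊕ of these = min[9, -2, 1] = -2.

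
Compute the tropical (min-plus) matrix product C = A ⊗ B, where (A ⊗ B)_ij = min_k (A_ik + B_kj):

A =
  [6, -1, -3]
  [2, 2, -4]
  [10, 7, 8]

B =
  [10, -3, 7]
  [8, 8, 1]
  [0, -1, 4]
A ⊗ B =
  [-3, -4, 0]
  [-4, -5, 0]
  [8, 7, 8]

Apply the min-plus product entry-by-entry:
  C[0][0] = min over k of (A[0][0] + B[0][0] = 6 + 10 = 16, A[0][1] + B[1][0] = -1 + 8 = 7, A[0][2] + B[2][0] = -3 + 0 = -3) = -3 (attained at k = 2)
  C[0][1] = min over k of (A[0][0] + B[0][1] = 6 + -3 = 3, A[0][1] + B[1][1] = -1 + 8 = 7, A[0][2] + B[2][1] = -3 + -1 = -4) = -4 (attained at k = 2)
  C[0][2] = min over k of (A[0][0] + B[0][2] = 6 + 7 = 13, A[0][1] + B[1][2] = -1 + 1 = 0, A[0][2] + B[2][2] = -3 + 4 = 1) = 0 (attained at k = 1)
  C[1][0] = min over k of (A[1][0] + B[0][0] = 2 + 10 = 12, A[1][1] + B[1][0] = 2 + 8 = 10, A[1][2] + B[2][0] = -4 + 0 = -4) = -4 (attained at k = 2)
  C[1][1] = min over k of (A[1][0] + B[0][1] = 2 + -3 = -1, A[1][1] + B[1][1] = 2 + 8 = 10, A[1][2] + B[2][1] = -4 + -1 = -5) = -5 (attained at k = 2)
  C[1][2] = min over k of (A[1][0] + B[0][2] = 2 + 7 = 9, A[1][1] + B[1][2] = 2 + 1 = 3, A[1][2] + B[2][2] = -4 + 4 = 0) = 0 (attained at k = 2)
  C[2][0] = min over k of (A[2][0] + B[0][0] = 10 + 10 = 20, A[2][1] + B[1][0] = 7 + 8 = 15, A[2][2] + B[2][0] = 8 + 0 = 8) = 8 (attained at k = 2)
  C[2][1] = min over k of (A[2][0] + B[0][1] = 10 + -3 = 7, A[2][1] + B[1][1] = 7 + 8 = 15, A[2][2] + B[2][1] = 8 + -1 = 7) = 7 (attained at k = 0)
  C[2][2] = min over k of (A[2][0] + B[0][2] = 10 + 7 = 17, A[2][1] + B[1][2] = 7 + 1 = 8, A[2][2] + B[2][2] = 8 + 4 = 12) = 8 (attained at k = 1)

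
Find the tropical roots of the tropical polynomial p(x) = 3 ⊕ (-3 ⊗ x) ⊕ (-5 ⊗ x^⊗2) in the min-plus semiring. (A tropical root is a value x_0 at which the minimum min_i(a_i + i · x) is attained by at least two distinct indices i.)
Roots: {2, 6}

Each tropical root is a break point of the lower envelope of the lines y = a_i + i · x (there are 3 lines, with slopes 0, 1, ..., 2). Only the lines that attain the minimum somewhere contribute to roots; other lines are dominated. Here the surviving (envelope) indices are i = 2, i = 1, i = 0.
Intersections between consecutive envelope lines give the roots: for adjacent envelope indices i < j the intersection is x = (a_i − a_j) / (j − i). Reading off the sorted break points: {2, 6}.
Verification: at each break x_0, at least two indices attain the minimum of min_i(a_i + i · x_0).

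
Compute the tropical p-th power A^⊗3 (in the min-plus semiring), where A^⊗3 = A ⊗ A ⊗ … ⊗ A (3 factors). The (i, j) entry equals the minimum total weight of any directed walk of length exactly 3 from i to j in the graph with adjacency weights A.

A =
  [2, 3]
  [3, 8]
A^⊗3 =
  [6, 7]
  [7, 8]

Each entry (A^⊗3)_ij equals the minimum over all length-3 walks i = v_0 → v_1 → … → v_3 = j of Σ_t A[v_t][v_{t+1}]. For example, for (i, j) = (0, 1) we minimise over 4 possible intermediate vertex sequences; the minimum is 7, attained along the walk 0 → 0 → 0 → 1.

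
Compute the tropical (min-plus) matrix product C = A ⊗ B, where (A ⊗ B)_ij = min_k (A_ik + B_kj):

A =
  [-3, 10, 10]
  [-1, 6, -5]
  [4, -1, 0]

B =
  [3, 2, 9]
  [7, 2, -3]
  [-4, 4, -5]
A ⊗ B =
  [0, -1, 5]
  [-9, -1, -10]
  [-4, 1, -5]

Apply the min-plus product entry-by-entry:
  C[0][0] = min over k of (A[0][0] + B[0][0] = -3 + 3 = 0, A[0][1] + B[1][0] = 10 + 7 = 17, A[0][2] + B[2][0] = 10 + -4 = 6) = 0 (attained at k = 0)
  C[0][1] = min over k of (A[0][0] + B[0][1] = -3 + 2 = -1, A[0][1] + B[1][1] = 10 + 2 = 12, A[0][2] + B[2][1] = 10 + 4 = 14) = -1 (attained at k = 0)
  C[0][2] = min over k of (A[0][0] + B[0][2] = -3 + 9 = 6, A[0][1] + B[1][2] = 10 + -3 = 7, A[0][2] + B[2][2] = 10 + -5 = 5) = 5 (attained at k = 2)
  C[1][0] = min over k of (A[1][0] + B[0][0] = -1 + 3 = 2, A[1][1] + B[1][0] = 6 + 7 = 13, A[1][2] + B[2][0] = -5 + -4 = -9) = -9 (attained at k = 2)
  C[1][1] = min over k of (A[1][0] + B[0][1] = -1 + 2 = 1, A[1][1] + B[1][1] = 6 + 2 = 8, A[1][2] + B[2][1] = -5 + 4 = -1) = -1 (attained at k = 2)
  C[1][2] = min over k of (A[1][0] + B[0][2] = -1 + 9 = 8, A[1][1] + B[1][2] = 6 + -3 = 3, A[1][2] + B[2][2] = -5 + -5 = -10) = -10 (attained at k = 2)
  C[2][0] = min over k of (A[2][0] + B[0][0] = 4 + 3 = 7, A[2][1] + B[1][0] = -1 + 7 = 6, A[2][2] + B[2][0] = 0 + -4 = -4) = -4 (attained at k = 2)
  C[2][1] = min over k of (A[2][0] + B[0][1] = 4 + 2 = 6, A[2][1] + B[1][1] = -1 + 2 = 1, A[2][2] + B[2][1] = 0 + 4 = 4) = 1 (attained at k = 1)
  C[2][2] = min over k of (A[2][0] + B[0][2] = 4 + 9 = 13, A[2][1] + B[1][2] = -1 + -3 = -4, A[2][2] + B[2][2] = 0 + -5 = -5) = -5 (attained at k = 2)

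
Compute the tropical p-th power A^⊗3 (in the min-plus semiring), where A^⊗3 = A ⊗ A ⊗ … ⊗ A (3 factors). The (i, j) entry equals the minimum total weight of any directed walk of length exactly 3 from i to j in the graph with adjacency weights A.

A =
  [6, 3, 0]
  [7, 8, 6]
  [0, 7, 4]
A^⊗3 =
  [4, 3, 0]
  [7, 9, 6]
  [0, 7, 4]

Each entry (A^⊗3)_ij equals the minimum over all length-3 walks i = v_0 → v_1 → … → v_3 = j of Σ_t A[v_t][v_{t+1}]. For example, for (i, j) = (0, 2) we minimise over 9 possible intermediate vertex sequences; the minimum is 0, attained along the walk 0 → 2 → 0 → 2.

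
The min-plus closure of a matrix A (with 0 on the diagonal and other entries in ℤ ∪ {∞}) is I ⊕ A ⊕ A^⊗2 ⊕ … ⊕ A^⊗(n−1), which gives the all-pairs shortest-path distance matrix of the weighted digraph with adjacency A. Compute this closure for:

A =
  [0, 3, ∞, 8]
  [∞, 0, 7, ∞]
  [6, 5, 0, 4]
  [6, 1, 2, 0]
Closure =
  [0, 3, 10, 8]
  [13, 0, 7, 11]
  [6, 5, 0, 4]
  [6, 1, 2, 0]

This is the Floyd-Warshall all-pairs shortest-path computation. For each intermediate vertex k = 0, 1, …, 3, update dist[i][j] ← min(dist[i][j], dist[i][k] + dist[k][j]). The final matrix gives, for each (i, j), the minimum total weight of any directed path from i to j (possibly empty when i = j).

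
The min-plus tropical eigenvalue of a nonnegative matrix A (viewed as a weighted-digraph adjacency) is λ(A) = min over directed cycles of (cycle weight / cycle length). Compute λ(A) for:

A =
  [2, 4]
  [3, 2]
λ(A) = 2

Enumerate directed cycles and compute their means (weight / length). Sample:
  cycle 0 → 0: weight = 2, length = 1, mean = 2/1 ≈ 2.000
  cycle 1 → 1: weight = 2, length = 1, mean = 2/1 ≈ 2.000
  cycle 0 → 1 → 0: weight = 7, length = 2, mean = 7/2 ≈ 3.500
  cycle 1 → 0 → 1: weight = 7, length = 2, mean = 7/2 ≈ 3.500
Minimum mean = 2.000, attained e.g. along the cycle 0 → 0 with weight 2 and length 1. So λ(A) = 2/1 = 2.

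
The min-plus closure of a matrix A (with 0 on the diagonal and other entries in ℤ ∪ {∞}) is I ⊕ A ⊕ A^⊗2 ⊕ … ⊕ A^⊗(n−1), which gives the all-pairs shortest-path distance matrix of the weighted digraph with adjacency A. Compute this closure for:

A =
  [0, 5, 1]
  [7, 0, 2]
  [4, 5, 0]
Closure =
  [0, 5, 1]
  [6, 0, 2]
  [4, 5, 0]

This is the Floyd-Warshall all-pairs shortest-path computation. For each intermediate vertex k = 0, 1, …, 2, update dist[i][j] ← min(dist[i][j], dist[i][k] + dist[k][j]). The final matrix gives, for each (i, j), the minimum total weight of any directed path from i to j (possibly empty when i = j).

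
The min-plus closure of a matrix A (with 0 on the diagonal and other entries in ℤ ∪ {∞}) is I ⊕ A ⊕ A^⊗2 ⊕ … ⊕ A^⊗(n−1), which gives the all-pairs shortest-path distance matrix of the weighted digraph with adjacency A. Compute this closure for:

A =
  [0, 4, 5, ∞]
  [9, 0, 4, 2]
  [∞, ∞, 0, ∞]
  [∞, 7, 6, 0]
Closure =
  [0, 4, 5, 6]
  [9, 0, 4, 2]
  [∞, ∞, 0, ∞]
  [16, 7, 6, 0]

This is the Floyd-Warshall all-pairs shortest-path computation. For each intermediate vertex k = 0, 1, …, 3, update dist[i][j] ← min(dist[i][j], dist[i][k] + dist[k][j]). The final matrix gives, for each (i, j), the minimum total weight of any directed path from i to j (possibly empty when i = j).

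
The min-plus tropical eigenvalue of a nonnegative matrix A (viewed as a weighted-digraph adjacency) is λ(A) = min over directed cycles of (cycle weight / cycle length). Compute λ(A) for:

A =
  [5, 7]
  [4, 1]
λ(A) = 1

Enumerate directed cycles and compute their means (weight / length). Sample:
  cycle 0 → 0: weight = 5, length = 1, mean = 5/1 ≈ 5.000
  cycle 1 → 1: weight = 1, length = 1, mean = 1/1 ≈ 1.000
  cycle 0 → 1 → 0: weight = 11, length = 2, mean = 11/2 ≈ 5.500
  cycle 1 → 0 → 1: weight = 11, length = 2, mean = 11/2 ≈ 5.500
Minimum mean = 1.000, attained e.g. along the cycle 1 → 1 with weight 1 and length 1. So λ(A) = 1/1 = 1.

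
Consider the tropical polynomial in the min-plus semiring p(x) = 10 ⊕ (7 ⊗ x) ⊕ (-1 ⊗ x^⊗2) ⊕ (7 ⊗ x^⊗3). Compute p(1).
p(1) = 1

A tropical monomial a ⊗ x^⊗i evaluates to a + i · x. Evaluating each term at x = 1:
  Term 0 contributes 10 + 0 · 1 = 10
  Term 1 contributes 7 + 1 · 1 = 8
  Term 2 contributes -1 + 2 · 1 = 1
  Term 3 contributes 7 + 3 · 1 = 10
p(1) = ⊕ of these = min[10, 8, 1, 10] = 1.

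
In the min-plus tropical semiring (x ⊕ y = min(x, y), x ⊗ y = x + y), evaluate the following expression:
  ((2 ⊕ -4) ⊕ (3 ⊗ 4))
((2 ⊕ -4) ⊕ (3 ⊗ 4)) = -4

Expand innermost to outermost. Recall ⊕ takes the minimum of its arguments and ⊗ takes their sum. Working out the expression ((2 ⊕ -4) ⊕ (3 ⊗ 4)) gives -4.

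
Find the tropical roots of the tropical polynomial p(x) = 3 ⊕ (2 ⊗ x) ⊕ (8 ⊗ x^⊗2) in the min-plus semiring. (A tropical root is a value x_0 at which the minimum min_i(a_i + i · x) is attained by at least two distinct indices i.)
Roots: {-6, 1}

Each tropical root is a break point of the lower envelope of the lines y = a_i + i · x (there are 3 lines, with slopes 0, 1, ..., 2). Only the lines that attain the minimum somewhere contribute to roots; other lines are dominated. Here the surviving (envelope) indices are i = 2, i = 1, i = 0.
Intersections between consecutive envelope lines give the roots: for adjacent envelope indices i < j the intersection is x = (a_i − a_j) / (j − i). Reading off the sorted break points: {-6, 1}.
Verification: at each break x_0, at least two indices attain the minimum of min_i(a_i + i · x_0).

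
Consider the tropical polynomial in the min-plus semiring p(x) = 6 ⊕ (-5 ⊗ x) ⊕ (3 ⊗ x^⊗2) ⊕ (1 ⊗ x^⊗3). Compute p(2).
p(2) = -3

A tropical monomial a ⊗ x^⊗i evaluates to a + i · x. Evaluating each term at x = 2:
  Term 0 contributes 6 + 0 · 2 = 6
  Term 1 contributes -5 + 1 · 2 = -3
  Term 2 contributes 3 + 2 · 2 = 7
  Term 3 contributes 1 + 3 · 2 = 7
p(2) = ⊕ of these = min[6, -3, 7, 7] = -3.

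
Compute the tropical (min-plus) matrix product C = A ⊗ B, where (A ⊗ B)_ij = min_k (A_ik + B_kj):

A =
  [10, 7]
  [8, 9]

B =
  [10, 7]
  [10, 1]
A ⊗ B =
  [17, 8]
  [18, 10]

Apply the min-plus product entry-by-entry:
  C[0][0] = min over k of (A[0][0] + B[0][0] = 10 + 10 = 20, A[0][1] + B[1][0] = 7 + 10 = 17) = 17 (attained at k = 1)
  C[0][1] = min over k of (A[0][0] + B[0][1] = 10 + 7 = 17, A[0][1] + B[1][1] = 7 + 1 = 8) = 8 (attained at k = 1)
  C[1][0] = min over k of (A[1][0] + B[0][0] = 8 + 10 = 18, A[1][1] + B[1][0] = 9 + 10 = 19) = 18 (attained at k = 0)
  C[1][1] = min over k of (A[1][0] + B[0][1] = 8 + 7 = 15, A[1][1] + B[1][1] = 9 + 1 = 10) = 10 (attained at k = 1)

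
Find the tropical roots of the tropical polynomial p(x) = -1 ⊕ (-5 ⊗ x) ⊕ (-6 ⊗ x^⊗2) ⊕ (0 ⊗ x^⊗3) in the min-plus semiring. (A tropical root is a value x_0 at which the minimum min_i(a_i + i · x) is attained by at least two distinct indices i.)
Roots: {-6, 1, 4}

Each tropical root is a break point of the lower envelope of the lines y = a_i + i · x (there are 4 lines, with slopes 0, 1, ..., 3). Only the lines that attain the minimum somewhere contribute to roots; other lines are dominated. Here the surviving (envelope) indices are i = 3, i = 2, i = 1, i = 0.
Intersections between consecutive envelope lines give the roots: for adjacent envelope indices i < j the intersection is x = (a_i − a_j) / (j − i). Reading off the sorted break points: {-6, 1, 4}.
Verification: at each break x_0, at least two indices attain the minimum of min_i(a_i + i · x_0).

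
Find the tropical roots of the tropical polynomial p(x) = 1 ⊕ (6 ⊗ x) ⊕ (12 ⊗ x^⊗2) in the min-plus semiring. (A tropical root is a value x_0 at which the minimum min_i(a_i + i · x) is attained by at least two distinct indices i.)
Roots: {-6, -5}

Each tropical root is a break point of the lower envelope of the lines y = a_i + i · x (there are 3 lines, with slopes 0, 1, ..., 2). Only the lines that attain the minimum somewhere contribute to roots; other lines are dominated. Here the surviving (envelope) indices are i = 2, i = 1, i = 0.
Intersections between consecutive envelope lines give the roots: for adjacent envelope indices i < j the intersection is x = (a_i − a_j) / (j − i). Reading off the sorted break points: {-6, -5}.
Verification: at each break x_0, at least two indices attain the minimum of min_i(a_i + i · x_0).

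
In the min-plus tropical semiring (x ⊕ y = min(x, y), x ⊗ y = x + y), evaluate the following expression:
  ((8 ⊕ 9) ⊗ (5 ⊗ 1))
((8 ⊕ 9) ⊗ (5 ⊗ 1)) = 14

Expand innermost to outermost. Recall ⊕ takes the minimum of its arguments and ⊗ takes their sum. Working out the expression ((8 ⊕ 9) ⊗ (5 ⊗ 1)) gives 14.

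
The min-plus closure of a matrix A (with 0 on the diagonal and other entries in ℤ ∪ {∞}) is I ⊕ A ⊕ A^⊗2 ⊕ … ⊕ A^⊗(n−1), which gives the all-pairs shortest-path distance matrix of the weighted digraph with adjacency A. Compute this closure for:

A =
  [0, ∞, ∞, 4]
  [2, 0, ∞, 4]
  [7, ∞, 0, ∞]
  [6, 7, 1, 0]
Closure =
  [0, 11, 5, 4]
  [2, 0, 5, 4]
  [7, 18, 0, 11]
  [6, 7, 1, 0]

This is the Floyd-Warshall all-pairs shortest-path computation. For each intermediate vertex k = 0, 1, …, 3, update dist[i][j] ← min(dist[i][j], dist[i][k] + dist[k][j]). The final matrix gives, for each (i, j), the minimum total weight of any directed path from i to j (possibly empty when i = j).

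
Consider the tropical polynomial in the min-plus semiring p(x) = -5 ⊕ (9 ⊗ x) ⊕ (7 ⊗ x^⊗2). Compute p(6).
p(6) = -5

A tropical monomial a ⊗ x^⊗i evaluates to a + i · x. Evaluating each term at x = 6:
  Term 0 contributes -5 + 0 · 6 = -5
  Term 1 contributes 9 + 1 · 6 = 15
  Term 2 contributes 7 + 2 · 6 = 19
p(6) = ⊕ of these = min[-5, 15, 19] = -5.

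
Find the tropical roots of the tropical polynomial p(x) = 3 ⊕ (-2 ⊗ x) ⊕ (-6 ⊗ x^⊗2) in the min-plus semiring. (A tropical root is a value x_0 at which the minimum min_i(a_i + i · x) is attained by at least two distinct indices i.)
Roots: {4, 5}

Each tropical root is a break point of the lower envelope of the lines y = a_i + i · x (there are 3 lines, with slopes 0, 1, ..., 2). Only the lines that attain the minimum somewhere contribute to roots; other lines are dominated. Here the surviving (envelope) indices are i = 2, i = 1, i = 0.
Intersections between consecutive envelope lines give the roots: for adjacent envelope indices i < j the intersection is x = (a_i − a_j) / (j − i). Reading off the sorted break points: {4, 5}.
Verification: at each break x_0, at least two indices attain the minimum of min_i(a_i + i · x_0).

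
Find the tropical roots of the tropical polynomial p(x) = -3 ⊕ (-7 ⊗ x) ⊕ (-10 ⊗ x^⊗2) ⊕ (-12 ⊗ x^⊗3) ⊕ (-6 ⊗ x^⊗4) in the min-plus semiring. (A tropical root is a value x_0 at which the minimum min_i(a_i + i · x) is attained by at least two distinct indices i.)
Roots: {-6, 2, 3, 4}

Each tropical root is a break point of the lower envelope of the lines y = a_i + i · x (there are 5 lines, with slopes 0, 1, ..., 4). Only the lines that attain the minimum somewhere contribute to roots; other lines are dominated. Here the surviving (envelope) indices are i = 4, i = 3, i = 2, i = 1, i = 0.
Intersections between consecutive envelope lines give the roots: for adjacent envelope indices i < j the intersection is x = (a_i − a_j) / (j − i). Reading off the sorted break points: {-6, 2, 3, 4}.
Verification: at each break x_0, at least two indices attain the minimum of min_i(a_i + i · x_0).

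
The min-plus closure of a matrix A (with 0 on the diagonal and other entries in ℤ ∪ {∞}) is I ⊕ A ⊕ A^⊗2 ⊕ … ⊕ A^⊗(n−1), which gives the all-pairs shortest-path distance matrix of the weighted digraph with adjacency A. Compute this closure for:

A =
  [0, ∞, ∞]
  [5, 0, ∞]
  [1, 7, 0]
Closure =
  [0, ∞, ∞]
  [5, 0, ∞]
  [1, 7, 0]

This is the Floyd-Warshall all-pairs shortest-path computation. For each intermediate vertex k = 0, 1, …, 2, update dist[i][j] ← min(dist[i][j], dist[i][k] + dist[k][j]). The final matrix gives, for each (i, j), the minimum total weight of any directed path from i to j (possibly empty when i = j).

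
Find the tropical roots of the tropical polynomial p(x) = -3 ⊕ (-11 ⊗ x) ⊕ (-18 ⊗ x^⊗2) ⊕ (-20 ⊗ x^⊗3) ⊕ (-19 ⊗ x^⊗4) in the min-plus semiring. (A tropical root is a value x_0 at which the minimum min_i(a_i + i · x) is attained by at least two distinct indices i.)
Roots: {-1, 2, 7, 8}

Each tropical root is a break point of the lower envelope of the lines y = a_i + i · x (there are 5 lines, with slopes 0, 1, ..., 4). Only the lines that attain the minimum somewhere contribute to roots; other lines are dominated. Here the surviving (envelope) indices are i = 4, i = 3, i = 2, i = 1, i = 0.
Intersections between consecutive envelope lines give the roots: for adjacent envelope indices i < j the intersection is x = (a_i − a_j) / (j − i). Reading off the sorted break points: {-1, 2, 7, 8}.
Verification: at each break x_0, at least two indices attain the minimum of min_i(a_i + i · x_0).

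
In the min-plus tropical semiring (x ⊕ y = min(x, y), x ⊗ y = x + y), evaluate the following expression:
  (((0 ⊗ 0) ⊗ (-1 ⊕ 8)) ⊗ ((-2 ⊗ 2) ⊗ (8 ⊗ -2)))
(((0 ⊗ 0) ⊗ (-1 ⊕ 8)) ⊗ ((-2 ⊗ 2) ⊗ (8 ⊗ -2))) = 5

Expand innermost to outermost. Recall ⊕ takes the minimum of its arguments and ⊗ takes their sum. Working out the expression (((0 ⊗ 0) ⊗ (-1 ⊕ 8)) ⊗ ((-2 ⊗ 2) ⊗ (8 ⊗ -2))) gives 5.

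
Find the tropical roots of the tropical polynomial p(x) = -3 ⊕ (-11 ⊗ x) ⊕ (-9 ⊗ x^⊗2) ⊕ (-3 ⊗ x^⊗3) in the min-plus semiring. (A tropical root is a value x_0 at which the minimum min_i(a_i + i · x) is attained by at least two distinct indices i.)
Roots: {-6, -2, 8}

Each tropical root is a break point of the lower envelope of the lines y = a_i + i · x (there are 4 lines, with slopes 0, 1, ..., 3). Only the lines that attain the minimum somewhere contribute to roots; other lines are dominated. Here the surviving (envelope) indices are i = 3, i = 2, i = 1, i = 0.
Intersections between consecutive envelope lines give the roots: for adjacent envelope indices i < j the intersection is x = (a_i − a_j) / (j − i). Reading off the sorted break points: {-6, -2, 8}.
Verification: at each break x_0, at least two indices attain the minimum of min_i(a_i + i · x_0).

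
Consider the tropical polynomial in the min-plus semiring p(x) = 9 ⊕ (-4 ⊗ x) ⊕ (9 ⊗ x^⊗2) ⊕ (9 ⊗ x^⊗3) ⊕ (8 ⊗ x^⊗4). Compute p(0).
p(0) = -4

A tropical monomial a ⊗ x^⊗i evaluates to a + i · x. Evaluating each term at x = 0:
  Term 0 contributes 9 + 0 · 0 = 9
  Term 1 contributes -4 + 1 · 0 = -4
  Term 2 contributes 9 + 2 · 0 = 9
  Term 3 contributes 9 + 3 · 0 = 9
  Term 4 contributes 8 + 4 · 0 = 8
p(0) = ⊕ of these = min[9, -4, 9, 9, 8] = -4.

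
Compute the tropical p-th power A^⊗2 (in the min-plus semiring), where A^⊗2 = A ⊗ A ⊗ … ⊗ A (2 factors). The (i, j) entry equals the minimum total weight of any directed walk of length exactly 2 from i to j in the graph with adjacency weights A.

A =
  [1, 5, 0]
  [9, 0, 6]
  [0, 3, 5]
A^⊗2 =
  [0, 3, 1]
  [6, 0, 6]
  [1, 3, 0]

Each entry (A^⊗2)_ij equals the minimum over all length-2 walks i = v_0 → v_1 → … → v_2 = j of Σ_t A[v_t][v_{t+1}]. For example, for (i, j) = (0, 2) we minimise over 3 possible intermediate vertex sequences; the minimum is 1, attained along the walk 0 → 0 → 2.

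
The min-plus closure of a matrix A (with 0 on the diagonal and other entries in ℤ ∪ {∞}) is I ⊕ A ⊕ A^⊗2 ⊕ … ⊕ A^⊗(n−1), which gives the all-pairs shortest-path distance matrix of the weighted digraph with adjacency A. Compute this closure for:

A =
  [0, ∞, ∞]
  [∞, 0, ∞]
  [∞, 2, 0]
Closure =
  [0, ∞, ∞]
  [∞, 0, ∞]
  [∞, 2, 0]

This is the Floyd-Warshall all-pairs shortest-path computation. For each intermediate vertex k = 0, 1, …, 2, update dist[i][j] ← min(dist[i][j], dist[i][k] + dist[k][j]). The final matrix gives, for each (i, j), the minimum total weight of any directed path from i to j (possibly empty when i = j).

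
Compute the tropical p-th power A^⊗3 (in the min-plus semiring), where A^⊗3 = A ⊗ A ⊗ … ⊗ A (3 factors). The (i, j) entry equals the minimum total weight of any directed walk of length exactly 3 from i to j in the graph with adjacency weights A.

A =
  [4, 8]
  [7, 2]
A^⊗3 =
  [12, 12]
  [11, 6]

Each entry (A^⊗3)_ij equals the minimum over all length-3 walks i = v_0 → v_1 → … → v_3 = j of Σ_t A[v_t][v_{t+1}]. For example, for (i, j) = (0, 1) we minimise over 4 possible intermediate vertex sequences; the minimum is 12, attained along the walk 0 → 1 → 1 → 1.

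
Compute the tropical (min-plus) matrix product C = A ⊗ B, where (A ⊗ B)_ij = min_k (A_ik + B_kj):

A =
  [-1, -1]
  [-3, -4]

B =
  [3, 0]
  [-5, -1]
A ⊗ B =
  [-6, -2]
  [-9, -5]

Apply the min-plus product entry-by-entry:
  C[0][0] = min over k of (A[0][0] + B[0][0] = -1 + 3 = 2, A[0][1] + B[1][0] = -1 + -5 = -6) = -6 (attained at k = 1)
  C[0][1] = min over k of (A[0][0] + B[0][1] = -1 + 0 = -1, A[0][1] + B[1][1] = -1 + -1 = -2) = -2 (attained at k = 1)
  C[1][0] = min over k of (A[1][0] + B[0][0] = -3 + 3 = 0, A[1][1] + B[1][0] = -4 + -5 = -9) = -9 (attained at k = 1)
  C[1][1] = min over k of (A[1][0] + B[0][1] = -3 + 0 = -3, A[1][1] + B[1][1] = -4 + -1 = -5) = -5 (attained at k = 1)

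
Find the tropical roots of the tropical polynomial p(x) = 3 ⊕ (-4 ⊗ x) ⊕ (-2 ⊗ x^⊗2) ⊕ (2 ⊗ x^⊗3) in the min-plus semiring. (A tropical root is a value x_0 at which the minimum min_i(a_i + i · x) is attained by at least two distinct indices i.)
Roots: {-4, -2, 7}

Each tropical root is a break point of the lower envelope of the lines y = a_i + i · x (there are 4 lines, with slopes 0, 1, ..., 3). Only the lines that attain the minimum somewhere contribute to roots; other lines are dominated. Here the surviving (envelope) indices are i = 3, i = 2, i = 1, i = 0.
Intersections between consecutive envelope lines give the roots: for adjacent envelope indices i < j the intersection is x = (a_i − a_j) / (j − i). Reading off the sorted break points: {-4, -2, 7}.
Verification: at each break x_0, at least two indices attain the minimum of min_i(a_i + i · x_0).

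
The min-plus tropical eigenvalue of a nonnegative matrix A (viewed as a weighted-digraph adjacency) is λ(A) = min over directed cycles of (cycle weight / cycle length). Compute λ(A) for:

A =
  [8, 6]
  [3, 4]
λ(A) = 4

Enumerate directed cycles and compute their means (weight / length). Sample:
  cycle 0 → 0: weight = 8, length = 1, mean = 8/1 ≈ 8.000
  cycle 1 → 1: weight = 4, length = 1, mean = 4/1 ≈ 4.000
  cycle 0 → 1 → 0: weight = 9, length = 2, mean = 9/2 ≈ 4.500
  cycle 1 → 0 → 1: weight = 9, length = 2, mean = 9/2 ≈ 4.500
Minimum mean = 4.000, attained e.g. along the cycle 1 → 1 with weight 4 and length 1. So λ(A) = 4/1 = 4.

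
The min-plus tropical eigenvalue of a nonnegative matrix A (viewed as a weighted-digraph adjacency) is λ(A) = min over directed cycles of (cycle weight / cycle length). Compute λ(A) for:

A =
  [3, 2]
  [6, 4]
λ(A) = 3

Enumerate directed cycles and compute their means (weight / length). Sample:
  cycle 0 → 0: weight = 3, length = 1, mean = 3/1 ≈ 3.000
  cycle 1 → 1: weight = 4, length = 1, mean = 4/1 ≈ 4.000
  cycle 0 → 1 → 0: weight = 8, length = 2, mean = 8/2 ≈ 4.000
  cycle 1 → 0 → 1: weight = 8, length = 2, mean = 8/2 ≈ 4.000
Minimum mean = 3.000, attained e.g. along the cycle 0 → 0 with weight 3 and length 1. So λ(A) = 3/1 = 3.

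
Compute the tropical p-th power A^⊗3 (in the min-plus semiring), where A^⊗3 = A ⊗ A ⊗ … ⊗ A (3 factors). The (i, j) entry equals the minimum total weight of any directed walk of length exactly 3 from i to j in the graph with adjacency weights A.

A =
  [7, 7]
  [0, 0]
A^⊗3 =
  [7, 7]
  [0, 0]

Each entry (A^⊗3)_ij equals the minimum over all length-3 walks i = v_0 → v_1 → … → v_3 = j of Σ_t A[v_t][v_{t+1}]. For example, for (i, j) = (0, 1) we minimise over 4 possible intermediate vertex sequences; the minimum is 7, attained along the walk 0 → 1 → 1 → 1.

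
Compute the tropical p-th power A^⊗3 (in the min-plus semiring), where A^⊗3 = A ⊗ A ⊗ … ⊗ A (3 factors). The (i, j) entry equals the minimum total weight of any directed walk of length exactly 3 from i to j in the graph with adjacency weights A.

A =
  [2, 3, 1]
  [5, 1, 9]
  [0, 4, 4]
A^⊗3 =
  [3, 4, 2]
  [6, 3, 7]
  [1, 4, 3]

Each entry (A^⊗3)_ij equals the minimum over all length-3 walks i = v_0 → v_1 → … → v_3 = j of Σ_t A[v_t][v_{t+1}]. For example, for (i, j) = (0, 2) we minimise over 9 possible intermediate vertex sequences; the minimum is 2, attained along the walk 0 → 2 → 0 → 2.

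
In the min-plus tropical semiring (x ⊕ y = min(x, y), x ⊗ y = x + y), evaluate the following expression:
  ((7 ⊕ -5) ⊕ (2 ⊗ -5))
((7 ⊕ -5) ⊕ (2 ⊗ -5)) = -5

Expand innermost to outermost. Recall ⊕ takes the minimum of its arguments and ⊗ takes their sum. Working out the expression ((7 ⊕ -5) ⊕ (2 ⊗ -5)) gives -5.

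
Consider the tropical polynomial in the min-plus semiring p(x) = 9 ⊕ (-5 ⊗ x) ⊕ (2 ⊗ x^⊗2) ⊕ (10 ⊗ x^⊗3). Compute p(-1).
p(-1) = -6

A tropical monomial a ⊗ x^⊗i evaluates to a + i · x. Evaluating each term at x = -1:
  Term 0 contributes 9 + 0 · -1 = 9
  Term 1 contributes -5 + 1 · -1 = -6
  Term 2 contributes 2 + 2 · -1 = 0
  Term 3 contributes 10 + 3 · -1 = 7
p(-1) = ⊕ of these = min[9, -6, 0, 7] = -6.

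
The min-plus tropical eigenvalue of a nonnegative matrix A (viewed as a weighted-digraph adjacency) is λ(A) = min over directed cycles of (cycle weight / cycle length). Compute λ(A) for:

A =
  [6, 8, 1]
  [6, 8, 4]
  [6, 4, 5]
λ(A) = 7/2

Enumerate directed cycles and compute their means (weight / length). Sample:
  cycle 0 → 0: weight = 6, length = 1, mean = 6/1 ≈ 6.000
  cycle 1 → 1: weight = 8, length = 1, mean = 8/1 ≈ 8.000
  cycle 2 → 2: weight = 5, length = 1, mean = 5/1 ≈ 5.000
  cycle 0 → 1 → 0: weight = 14, length = 2, mean = 14/2 ≈ 7.000
  cycle 0 → 2 → 0: weight = 7, length = 2, mean = 7/2 ≈ 3.500
  cycle 1 → 0 → 1: weight = 14, length = 2, mean = 14/2 ≈ 7.000
Minimum mean = 3.500, attained e.g. along the cycle 0 → 2 → 0 with weight 7 and length 2. So λ(A) = 7/2 = 7/2.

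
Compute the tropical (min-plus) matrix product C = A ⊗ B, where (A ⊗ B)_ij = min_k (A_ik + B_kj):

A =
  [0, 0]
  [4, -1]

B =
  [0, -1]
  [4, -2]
A ⊗ B =
  [0, -2]
  [3, -3]

Apply the min-plus product entry-by-entry:
  C[0][0] = min over k of (A[0][0] + B[0][0] = 0 + 0 = 0, A[0][1] + B[1][0] = 0 + 4 = 4) = 0 (attained at k = 0)
  C[0][1] = min over k of (A[0][0] + B[0][1] = 0 + -1 = -1, A[0][1] + B[1][1] = 0 + -2 = -2) = -2 (attained at k = 1)
  C[1][0] = min over k of (A[1][0] + B[0][0] = 4 + 0 = 4, A[1][1] + B[1][0] = -1 + 4 = 3) = 3 (attained at k = 1)
  C[1][1] = min over k of (A[1][0] + B[0][1] = 4 + -1 = 3, A[1][1] + B[1][1] = -1 + -2 = -3) = -3 (attained at k = 1)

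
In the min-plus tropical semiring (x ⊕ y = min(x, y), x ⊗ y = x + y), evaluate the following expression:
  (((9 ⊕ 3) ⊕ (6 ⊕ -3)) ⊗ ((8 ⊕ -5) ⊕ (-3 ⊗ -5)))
(((9 ⊕ 3) ⊕ (6 ⊕ -3)) ⊗ ((8 ⊕ -5) ⊕ (-3 ⊗ -5))) = -11

Expand innermost to outermost. Recall ⊕ takes the minimum of its arguments and ⊗ takes their sum. Working out the expression (((9 ⊕ 3) ⊕ (6 ⊕ -3)) ⊗ ((8 ⊕ -5) ⊕ (-3 ⊗ -5))) gives -11.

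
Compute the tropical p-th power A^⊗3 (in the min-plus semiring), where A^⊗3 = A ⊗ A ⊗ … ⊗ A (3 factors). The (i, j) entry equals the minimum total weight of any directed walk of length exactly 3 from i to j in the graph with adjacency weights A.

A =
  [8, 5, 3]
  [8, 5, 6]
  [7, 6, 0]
A^⊗3 =
  [10, 9, 3]
  [13, 12, 6]
  [7, 6, 0]

Each entry (A^⊗3)_ij equals the minimum over all length-3 walks i = v_0 → v_1 → … → v_3 = j of Σ_t A[v_t][v_{t+1}]. For example, for (i, j) = (0, 2) we minimise over 9 possible intermediate vertex sequences; the minimum is 3, attained along the walk 0 → 2 → 2 → 2.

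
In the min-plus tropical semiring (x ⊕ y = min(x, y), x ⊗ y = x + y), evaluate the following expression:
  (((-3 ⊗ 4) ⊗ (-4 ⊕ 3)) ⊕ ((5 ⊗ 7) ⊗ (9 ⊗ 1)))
(((-3 ⊗ 4) ⊗ (-4 ⊕ 3)) ⊕ ((5 ⊗ 7) ⊗ (9 ⊗ 1))) = -3

Expand innermost to outermost. Recall ⊕ takes the minimum of its arguments and ⊗ takes their sum. Working out the expression (((-3 ⊗ 4) ⊗ (-4 ⊕ 3)) ⊕ ((5 ⊗ 7) ⊗ (9 ⊗ 1))) gives -3.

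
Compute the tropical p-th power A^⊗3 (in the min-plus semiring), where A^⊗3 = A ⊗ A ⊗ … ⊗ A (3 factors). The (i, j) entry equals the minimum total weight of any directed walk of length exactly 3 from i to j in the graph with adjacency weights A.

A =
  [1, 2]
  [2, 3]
A^⊗3 =
  [3, 4]
  [4, 5]

Each entry (A^⊗3)_ij equals the minimum over all length-3 walks i = v_0 → v_1 → … → v_3 = j of Σ_t A[v_t][v_{t+1}]. For example, for (i, j) = (0, 1) we minimise over 4 possible intermediate vertex sequences; the minimum is 4, attained along the walk 0 → 0 → 0 → 1.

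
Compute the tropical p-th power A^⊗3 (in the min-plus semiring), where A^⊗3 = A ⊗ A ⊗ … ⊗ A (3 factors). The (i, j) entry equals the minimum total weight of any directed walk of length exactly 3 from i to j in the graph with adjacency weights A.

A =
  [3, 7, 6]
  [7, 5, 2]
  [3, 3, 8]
A^⊗3 =
  [9, 12, 11]
  [8, 10, 7]
  [8, 8, 10]

Each entry (A^⊗3)_ij equals the minimum over all length-3 walks i = v_0 → v_1 → … → v_3 = j of Σ_t A[v_t][v_{t+1}]. For example, for (i, j) = (0, 2) we minimise over 9 possible intermediate vertex sequences; the minimum is 11, attained along the walk 0 → 2 → 1 → 2.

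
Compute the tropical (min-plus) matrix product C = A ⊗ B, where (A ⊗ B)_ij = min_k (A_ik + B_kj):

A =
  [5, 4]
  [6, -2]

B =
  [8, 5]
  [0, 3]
A ⊗ B =
  [4, 7]
  [-2, 1]

Apply the min-plus product entry-by-entry:
  C[0][0] = min over k of (A[0][0] + B[0][0] = 5 + 8 = 13, A[0][1] + B[1][0] = 4 + 0 = 4) = 4 (attained at k = 1)
  C[0][1] = min over k of (A[0][0] + B[0][1] = 5 + 5 = 10, A[0][1] + B[1][1] = 4 + 3 = 7) = 7 (attained at k = 1)
  C[1][0] = min over k of (A[1][0] + B[0][0] = 6 + 8 = 14, A[1][1] + B[1][0] = -2 + 0 = -2) = -2 (attained at k = 1)
  C[1][1] = min over k of (A[1][0] + B[0][1] = 6 + 5 = 11, A[1][1] + B[1][1] = -2 + 3 = 1) = 1 (attained at k = 1)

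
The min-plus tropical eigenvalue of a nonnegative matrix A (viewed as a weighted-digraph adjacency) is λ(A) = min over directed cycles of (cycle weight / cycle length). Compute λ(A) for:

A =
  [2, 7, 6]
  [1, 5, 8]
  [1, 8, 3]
λ(A) = 2

Enumerate directed cycles and compute their means (weight / length). Sample:
  cycle 0 → 0: weight = 2, length = 1, mean = 2/1 ≈ 2.000
  cycle 1 → 1: weight = 5, length = 1, mean = 5/1 ≈ 5.000
  cycle 2 → 2: weight = 3, length = 1, mean = 3/1 ≈ 3.000
  cycle 0 → 1 → 0: weight = 8, length = 2, mean = 8/2 ≈ 4.000
  cycle 0 → 2 → 0: weight = 7, length = 2, mean = 7/2 ≈ 3.500
  cycle 1 → 0 → 1: weight = 8, length = 2, mean = 8/2 ≈ 4.000
Minimum mean = 2.000, attained e.g. along the cycle 0 → 0 with weight 2 and length 1. So λ(A) = 2/1 = 2.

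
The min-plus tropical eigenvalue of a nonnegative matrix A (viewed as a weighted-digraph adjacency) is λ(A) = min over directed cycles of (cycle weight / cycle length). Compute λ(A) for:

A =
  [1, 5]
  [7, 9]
λ(A) = 1

Enumerate directed cycles and compute their means (weight / length). Sample:
  cycle 0 → 0: weight = 1, length = 1, mean = 1/1 ≈ 1.000
  cycle 1 → 1: weight = 9, length = 1, mean = 9/1 ≈ 9.000
  cycle 0 → 1 → 0: weight = 12, length = 2, mean = 12/2 ≈ 6.000
  cycle 1 → 0 → 1: weight = 12, length = 2, mean = 12/2 ≈ 6.000
Minimum mean = 1.000, attained e.g. along the cycle 0 → 0 with weight 1 and length 1. So λ(A) = 1/1 = 1.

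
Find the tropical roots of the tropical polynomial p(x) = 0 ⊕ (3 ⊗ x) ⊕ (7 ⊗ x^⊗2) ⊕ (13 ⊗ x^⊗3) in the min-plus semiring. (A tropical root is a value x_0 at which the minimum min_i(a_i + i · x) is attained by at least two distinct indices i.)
Roots: {-6, -4, -3}

Each tropical root is a break point of the lower envelope of the lines y = a_i + i · x (there are 4 lines, with slopes 0, 1, ..., 3). Only the lines that attain the minimum somewhere contribute to roots; other lines are dominated. Here the surviving (envelope) indices are i = 3, i = 2, i = 1, i = 0.
Intersections between consecutive envelope lines give the roots: for adjacent envelope indices i < j the intersection is x = (a_i − a_j) / (j − i). Reading off the sorted break points: {-6, -4, -3}.
Verification: at each break x_0, at least two indices attain the minimum of min_i(a_i + i · x_0).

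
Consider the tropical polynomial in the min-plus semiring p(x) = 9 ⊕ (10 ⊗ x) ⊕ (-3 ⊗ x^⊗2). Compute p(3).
p(3) = 3

A tropical monomial a ⊗ x^⊗i evaluates to a + i · x. Evaluating each term at x = 3:
  Term 0 contributes 9 + 0 · 3 = 9
  Term 1 contributes 10 + 1 · 3 = 13
  Term 2 contributes -3 + 2 · 3 = 3
p(3) = ⊕ of these = min[9, 13, 3] = 3.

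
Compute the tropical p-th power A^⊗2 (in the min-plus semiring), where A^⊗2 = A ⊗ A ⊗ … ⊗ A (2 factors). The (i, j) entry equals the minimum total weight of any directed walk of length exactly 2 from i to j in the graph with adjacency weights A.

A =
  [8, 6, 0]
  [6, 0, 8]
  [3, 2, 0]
A^⊗2 =
  [3, 2, 0]
  [6, 0, 6]
  [3, 2, 0]

Each entry (A^⊗2)_ij equals the minimum over all length-2 walks i = v_0 → v_1 → … → v_2 = j of Σ_t A[v_t][v_{t+1}]. For example, for (i, j) = (0, 2) we minimise over 3 possible intermediate vertex sequences; the minimum is 0, attained along the walk 0 → 2 → 2.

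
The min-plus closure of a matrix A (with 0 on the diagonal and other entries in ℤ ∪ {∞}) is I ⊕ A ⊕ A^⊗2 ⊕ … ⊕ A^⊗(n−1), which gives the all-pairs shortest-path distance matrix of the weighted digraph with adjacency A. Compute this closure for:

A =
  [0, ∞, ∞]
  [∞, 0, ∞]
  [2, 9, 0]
Closure =
  [0, ∞, ∞]
  [∞, 0, ∞]
  [2, 9, 0]

This is the Floyd-Warshall all-pairs shortest-path computation. For each intermediate vertex k = 0, 1, …, 2, update dist[i][j] ← min(dist[i][j], dist[i][k] + dist[k][j]). The final matrix gives, for each (i, j), the minimum total weight of any directed path from i to j (possibly empty when i = j).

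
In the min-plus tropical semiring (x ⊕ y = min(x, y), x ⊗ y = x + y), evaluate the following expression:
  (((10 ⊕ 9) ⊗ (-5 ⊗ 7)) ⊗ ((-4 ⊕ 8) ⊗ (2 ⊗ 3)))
(((10 ⊕ 9) ⊗ (-5 ⊗ 7)) ⊗ ((-4 ⊕ 8) ⊗ (2 ⊗ 3))) = 12

Expand innermost to outermost. Recall ⊕ takes the minimum of its arguments and ⊗ takes their sum. Working out the expression (((10 ⊕ 9) ⊗ (-5 ⊗ 7)) ⊗ ((-4 ⊕ 8) ⊗ (2 ⊗ 3))) gives 12.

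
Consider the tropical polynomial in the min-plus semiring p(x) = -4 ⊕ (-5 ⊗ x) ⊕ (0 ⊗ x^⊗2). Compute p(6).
p(6) = -4

A tropical monomial a ⊗ x^⊗i evaluates to a + i · x. Evaluating each term at x = 6:
  Term 0 contributes -4 + 0 · 6 = -4
  Term 1 contributes -5 + 1 · 6 = 1
  Term 2 contributes 0 + 2 · 6 = 12
p(6) = ⊕ of these = min[-4, 1, 12] = -4.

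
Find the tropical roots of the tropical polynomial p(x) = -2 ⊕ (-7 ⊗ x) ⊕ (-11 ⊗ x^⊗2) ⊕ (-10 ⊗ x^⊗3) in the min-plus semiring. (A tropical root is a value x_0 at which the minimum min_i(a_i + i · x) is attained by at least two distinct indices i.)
Roots: {-1, 4, 5}

Each tropical root is a break point of the lower envelope of the lines y = a_i + i · x (there are 4 lines, with slopes 0, 1, ..., 3). Only the lines that attain the minimum somewhere contribute to roots; other lines are dominated. Here the surviving (envelope) indices are i = 3, i = 2, i = 1, i = 0.
Intersections between consecutive envelope lines give the roots: for adjacent envelope indices i < j the intersection is x = (a_i − a_j) / (j − i). Reading off the sorted break points: {-1, 4, 5}.
Verification: at each break x_0, at least two indices attain the minimum of min_i(a_i + i · x_0).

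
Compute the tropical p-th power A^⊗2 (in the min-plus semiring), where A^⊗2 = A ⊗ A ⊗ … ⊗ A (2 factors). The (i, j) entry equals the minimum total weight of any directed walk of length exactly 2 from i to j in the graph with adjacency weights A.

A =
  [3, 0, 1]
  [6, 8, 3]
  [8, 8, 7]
A^⊗2 =
  [6, 3, 3]
  [9, 6, 7]
  [11, 8, 9]

Each entry (A^⊗2)_ij equals the minimum over all length-2 walks i = v_0 → v_1 → … → v_2 = j of Σ_t A[v_t][v_{t+1}]. For example, for (i, j) = (0, 2) we minimise over 3 possible intermediate vertex sequences; the minimum is 3, attained along the walk 0 → 1 → 2.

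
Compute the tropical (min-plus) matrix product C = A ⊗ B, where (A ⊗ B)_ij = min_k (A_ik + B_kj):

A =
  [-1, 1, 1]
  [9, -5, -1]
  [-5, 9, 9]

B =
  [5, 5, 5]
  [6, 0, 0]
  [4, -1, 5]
A ⊗ B =
  [4, 0, 1]
  [1, -5, -5]
  [0, 0, 0]

Apply the min-plus product entry-by-entry:
  C[0][0] = min over k of (A[0][0] + B[0][0] = -1 + 5 = 4, A[0][1] + B[1][0] = 1 + 6 = 7, A[0][2] + B[2][0] = 1 + 4 = 5) = 4 (attained at k = 0)
  C[0][1] = min over k of (A[0][0] + B[0][1] = -1 + 5 = 4, A[0][1] + B[1][1] = 1 + 0 = 1, A[0][2] + B[2][1] = 1 + -1 = 0) = 0 (attained at k = 2)
  C[0][2] = min over k of (A[0][0] + B[0][2] = -1 + 5 = 4, A[0][1] + B[1][2] = 1 + 0 = 1, A[0][2] + B[2][2] = 1 + 5 = 6) = 1 (attained at k = 1)
  C[1][0] = min over k of (A[1][0] + B[0][0] = 9 + 5 = 14, A[1][1] + B[1][0] = -5 + 6 = 1, A[1][2] + B[2][0] = -1 + 4 = 3) = 1 (attained at k = 1)
  C[1][1] = min over k of (A[1][0] + B[0][1] = 9 + 5 = 14, A[1][1] + B[1][1] = -5 + 0 = -5, A[1][2] + B[2][1] = -1 + -1 = -2) = -5 (attained at k = 1)
  C[1][2] = min over k of (A[1][0] + B[0][2] = 9 + 5 = 14, A[1][1] + B[1][2] = -5 + 0 = -5, A[1][2] + B[2][2] = -1 + 5 = 4) = -5 (attained at k = 1)
  C[2][0] = min over k of (A[2][0] + B[0][0] = -5 + 5 = 0, A[2][1] + B[1][0] = 9 + 6 = 15, A[2][2] + B[2][0] = 9 + 4 = 13) = 0 (attained at k = 0)
  C[2][1] = min over k of (A[2][0] + B[0][1] = -5 + 5 = 0, A[2][1] + B[1][1] = 9 + 0 = 9, A[2][2] + B[2][1] = 9 + -1 = 8) = 0 (attained at k = 0)
  C[2][2] = min over k of (A[2][0] + B[0][2] = -5 + 5 = 0, A[2][1] + B[1][2] = 9 + 0 = 9, A[2][2] + B[2][2] = 9 + 5 = 14) = 0 (attained at k = 0)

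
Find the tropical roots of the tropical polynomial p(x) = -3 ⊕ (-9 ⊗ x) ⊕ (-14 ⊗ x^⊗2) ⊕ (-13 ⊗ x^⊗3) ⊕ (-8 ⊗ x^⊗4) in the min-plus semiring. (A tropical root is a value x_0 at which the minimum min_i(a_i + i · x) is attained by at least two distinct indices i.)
Roots: {-5, -1, 5, 6}

Each tropical root is a break point of the lower envelope of the lines y = a_i + i · x (there are 5 lines, with slopes 0, 1, ..., 4). Only the lines that attain the minimum somewhere contribute to roots; other lines are dominated. Here the surviving (envelope) indices are i = 4, i = 3, i = 2, i = 1, i = 0.
Intersections between consecutive envelope lines give the roots: for adjacent envelope indices i < j the intersection is x = (a_i − a_j) / (j − i). Reading off the sorted break points: {-5, -1, 5, 6}.
Verification: at each break x_0, at least two indices attain the minimum of min_i(a_i + i · x_0).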